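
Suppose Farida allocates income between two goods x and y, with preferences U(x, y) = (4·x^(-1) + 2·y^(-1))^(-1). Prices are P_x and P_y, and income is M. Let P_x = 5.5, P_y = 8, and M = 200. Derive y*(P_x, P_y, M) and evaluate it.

y* = 11.5069

MRS = MU_x/MU_y = 2·(y/x)^(2). Set equal to P_x/P_y.
Solve for the ratio: y/x = [(1/2)·P_x/P_y]^(0.5).
Substitute y = (y/x)·x into the budget: x* = M/(P_x + P_y·(y/x)).
Numerically y/x = 0.586302, so x* = 200/(5.5 + 8·0.586302) = 19.6263 and y* = 0.586302·19.6263 = 11.5069.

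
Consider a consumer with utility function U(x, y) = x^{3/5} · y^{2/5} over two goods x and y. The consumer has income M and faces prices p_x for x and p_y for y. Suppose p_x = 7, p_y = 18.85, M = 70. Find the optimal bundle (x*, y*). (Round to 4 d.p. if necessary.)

Demand: x*(p_x,p_y,M) = 0.6·M/p_x and y* = 0.4·M/p_y.
At p_x=7, p_y=18.85, M=70: x* = 0.6·70/7 = 6, y* = 1.4854.

x* = 6, y* = 1.4854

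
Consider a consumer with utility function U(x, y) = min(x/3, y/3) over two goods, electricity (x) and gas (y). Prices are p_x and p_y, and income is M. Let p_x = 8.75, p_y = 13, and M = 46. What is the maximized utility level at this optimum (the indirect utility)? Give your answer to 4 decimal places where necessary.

V = 0.705

Leontief preferences: the optimum is at the kink where x/3 = y/3, i.e. y = x.
Budget: p_x·x + p_y·x = M, so (3·p_x + 3·p_y)·x = 3·M.
Demand: x*(p_x,p_y,M) = 3·M/(3·p_x + 3·p_y), y* = 3·M/(3·p_x + 3·p_y).
Here 3·8.75 + 3·13 = 65.25, giving x* = 2.1149 and y* = 2.1149.
Utility at the optimum: U(2.1149, 2.1149) = 0.705.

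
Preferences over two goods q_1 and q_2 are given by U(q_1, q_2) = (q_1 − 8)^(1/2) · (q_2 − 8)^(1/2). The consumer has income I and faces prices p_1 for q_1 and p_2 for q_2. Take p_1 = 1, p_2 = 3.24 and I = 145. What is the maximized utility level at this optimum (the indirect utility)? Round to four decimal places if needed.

V = 30.8556

Let q_1' = q_1−8, q_2' = q_2−8. MRS = q_2'/q_1' = p_1/p_2.
Substituting into the budget: q_1* = 8 + 0.5·(I − 8·p_1 − 8·p_2)/p_1, and q_2* = 8 + 0.5·(…)/p_2.
Discretionary income = 145 − 8·1 − 8·3.24 = 111.08; q_1* = 8 + 0.5·111.08/1 = 63.54; q_2* = 8 + 0.5·111.08/3.24 = 25.142.
Utility at the optimum: U(63.54, 25.142) = 30.8556.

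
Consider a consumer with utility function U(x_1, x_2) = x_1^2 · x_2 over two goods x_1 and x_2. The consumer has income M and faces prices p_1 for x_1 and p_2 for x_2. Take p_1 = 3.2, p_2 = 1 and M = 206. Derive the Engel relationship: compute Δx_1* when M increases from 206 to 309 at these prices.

Δx_1* = 21.4583

The MRS is 2·x_2/x_1. Set MRS = p_1/p_2.
Rearranging, p_2·x_2 = (1/2)·p_1·x_1. Substituting into the budget gives p_1·x_1·(1 + (1/2)) = M.
Demand: x_1*(p_1,p_2,M) = 2/3·M/p_1 and x_2* = 1/3·M/p_2.
At p_1=3.2, p_2=1, M=206: x_1* = 2/3·206/3.2 = 42.9167.
At M' = 309: x_1* = 64.375. Change: 64.375 − 42.9167 = 21.4583.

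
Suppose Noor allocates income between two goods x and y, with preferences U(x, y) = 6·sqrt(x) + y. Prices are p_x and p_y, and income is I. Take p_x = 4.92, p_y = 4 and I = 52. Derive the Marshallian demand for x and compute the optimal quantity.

x* = 5.9488

MU_x = 3/√x, MU_y = 1. Tangency: 3/√x = p_x/p_y.
Solve: √x = 3·p_y/p_x, so x*(p_x,p_y) = (3·p_y/p_x)², and y* = (I − p_x·x*)/p_y.
Plugging in: x* = (3·4/4.92)² = 5.9488.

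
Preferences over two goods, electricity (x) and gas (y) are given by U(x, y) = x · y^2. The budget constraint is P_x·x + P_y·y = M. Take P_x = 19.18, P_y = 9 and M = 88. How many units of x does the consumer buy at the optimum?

Tangency: MRS = (1/2)·y/x = P_x/P_y.
So P_y·y = 2·P_x·x; combined with the budget, a share 1/3 of income goes to x.
Demand: x*(P_x,P_y,M) = 1/3·M/P_x and y* = 2/3·M/P_y.
At P_x=19.18, P_y=9, M=88: x* = 1/3·88/19.18 = 1.5294.

x* = 1.5294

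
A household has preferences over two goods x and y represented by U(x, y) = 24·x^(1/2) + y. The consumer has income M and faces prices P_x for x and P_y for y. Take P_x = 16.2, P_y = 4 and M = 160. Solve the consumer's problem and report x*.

Set MRS = P_x/P_y: 12·x^(−1/2) = P_x/P_y.
Solve: √x = 12·P_y/P_x, so x*(P_x,P_y) = (12·P_y/P_x)², and y* = (M − P_x·x*)/P_y.
Plugging in: x* = (12·4/16.2)² = 8.7791.

x* = 8.7791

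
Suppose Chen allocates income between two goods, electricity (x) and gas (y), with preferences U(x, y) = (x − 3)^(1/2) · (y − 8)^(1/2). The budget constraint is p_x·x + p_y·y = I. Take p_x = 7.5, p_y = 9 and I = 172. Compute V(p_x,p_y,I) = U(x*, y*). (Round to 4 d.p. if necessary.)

V = 4.7165

This is Cobb-Douglas in (x−3, y−8): tangency gives 0.5·p_y·(y−8) = 0.5·p_x·(x−3).
Substituting into the budget: x* = 3 + 0.5·(I − 3·p_x − 8·p_y)/p_x, and y* = 8 + 0.5·(…)/p_y.
Discretionary income = 172 − 3·7.5 − 8·9 = 77.5; x* = 3 + 0.5·77.5/7.5 = 8.1667; y* = 8 + 0.5·77.5/9 = 12.3056.
Utility at the optimum: U(8.1667, 12.3056) = 4.7165.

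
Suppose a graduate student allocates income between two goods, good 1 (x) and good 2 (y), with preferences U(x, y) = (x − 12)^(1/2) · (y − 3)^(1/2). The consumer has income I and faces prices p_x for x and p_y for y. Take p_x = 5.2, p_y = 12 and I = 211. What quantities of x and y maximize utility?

x* = 22.8269, y* = 7.6917

Let x' = x−12, y' = y−3. MRS = y'/x' = p_x/p_y.
After buying the subsistence bundle (12, 3), a share 0.5 of the remaining income goes to x: x* = 12 + 0.5·(I − 12p_x − 3p_y)/p_x.
Discretionary income = 211 − 12·5.2 − 3·12 = 112.6; x* = 12 + 0.5·112.6/5.2 = 22.8269; y* = 3 + 0.5·112.6/12 = 7.6917.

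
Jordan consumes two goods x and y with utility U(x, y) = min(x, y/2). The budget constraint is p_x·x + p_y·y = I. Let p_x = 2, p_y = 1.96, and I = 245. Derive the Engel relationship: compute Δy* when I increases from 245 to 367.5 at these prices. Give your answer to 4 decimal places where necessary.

Leontief preferences: the optimum is at the kink where x/1 = y/2, i.e. y = 2·x.
Budget: p_x·x + p_y·2·x = I, so (p_x + 2·p_y)·x = I.
Demand: x*(p_x,p_y,I) = I/(p_x + 2·p_y), y* = 2·I/(p_x + 2·p_y).
Here 2 + 2·1.96 = 5.92, giving y* = 82.7703.
At I' = 367.5: y* = 124.1554. Change: 124.1554 − 82.7703 = 41.3851.

Δy* = 41.3851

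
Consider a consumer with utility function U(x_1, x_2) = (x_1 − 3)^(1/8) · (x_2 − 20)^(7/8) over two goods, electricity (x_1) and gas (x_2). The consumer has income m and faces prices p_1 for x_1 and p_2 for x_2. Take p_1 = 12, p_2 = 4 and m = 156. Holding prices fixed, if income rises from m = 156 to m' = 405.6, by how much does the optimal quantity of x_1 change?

This is Cobb-Douglas in (x_1−3, x_2−20): tangency gives 0.125·p_2·(x_2−20) = 0.875·p_1·(x_1−3).
After buying the subsistence bundle (3, 20), a share 0.125 of the remaining income goes to x_1: x_1* = 3 + 0.125·(m − 3p_1 − 20p_2)/p_1.
Discretionary income = 156 − 3·12 − 20·4 = 40; x_1* = 3 + 0.125·40/12 = 3.4167.
At m' = 405.6: x_1* = 6.0167. Change: 6.0167 − 3.4167 = 2.6.

Δx_1* = 2.6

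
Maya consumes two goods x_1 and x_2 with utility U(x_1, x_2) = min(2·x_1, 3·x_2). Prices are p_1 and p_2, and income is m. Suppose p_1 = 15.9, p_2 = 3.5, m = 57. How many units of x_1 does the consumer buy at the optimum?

With perfect complements, no substitution: consume in ratio x_1:x_2 = 3:2.
Budget: p_1·x_1 + p_2·(2/3)·x_1 = m, so (3·p_1 + 2·p_2)·x_1 = 3·m.
Demand: x_1*(p_1,p_2,m) = 3·m/(3·p_1 + 2·p_2), x_2* = 2·m/(3·p_1 + 2·p_2).
Here 3·15.9 + 2·3.5 = 54.7, giving x_1* = 3.1261.

x_1* = 3.1261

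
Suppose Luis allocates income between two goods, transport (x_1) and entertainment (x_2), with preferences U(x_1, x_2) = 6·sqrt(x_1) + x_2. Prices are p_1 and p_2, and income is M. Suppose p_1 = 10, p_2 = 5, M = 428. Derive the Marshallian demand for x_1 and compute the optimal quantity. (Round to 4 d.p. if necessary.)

Solve: √x_1 = 3·p_2/p_1, so x_1*(p_1,p_2) = (3·p_2/p_1)², and x_2* = (M − p_1·x_1*)/p_2.
Plugging in: x_1* = (3·5/10)² = 2.25.

x_1* = 2.25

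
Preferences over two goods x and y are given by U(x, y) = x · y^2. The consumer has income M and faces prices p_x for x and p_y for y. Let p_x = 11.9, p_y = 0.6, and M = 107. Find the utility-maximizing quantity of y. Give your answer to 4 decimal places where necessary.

MU_x/MU_y = (y)/(2·x); tangency sets this equal to p_x/p_y.
Rearranging, p_y·y = 2·p_x·x. Substituting into the budget gives p_x·x·(1 + 2) = M.
Demand: x*(p_x,p_y,M) = 1/3·M/p_x and y* = 2/3·M/p_y.
At p_x=11.9, p_y=0.6, M=107: y* = 2/3·107/0.6 = 118.8889.

y* = 118.8889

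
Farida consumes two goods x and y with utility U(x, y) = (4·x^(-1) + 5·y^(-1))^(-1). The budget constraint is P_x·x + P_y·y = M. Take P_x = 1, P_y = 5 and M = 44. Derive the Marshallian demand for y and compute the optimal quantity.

MU_x ∝ 4·x^(-2), MU_y ∝ 5·y^(-2), so MRS = (4/5)·(y/x)^(2) = P_x/P_y.
Solve for the ratio: y/x = [(5/4)·P_x/P_y]^(0.5).
Substitute y = (y/x)·x into the budget: x* = M/(P_x + P_y·(y/x)).
Numerically y/x = 0.5, so x* = 44/(1 + 5·0.5) = 12.5714 and y* = 0.5·12.5714 = 6.2857.

y* = 6.2857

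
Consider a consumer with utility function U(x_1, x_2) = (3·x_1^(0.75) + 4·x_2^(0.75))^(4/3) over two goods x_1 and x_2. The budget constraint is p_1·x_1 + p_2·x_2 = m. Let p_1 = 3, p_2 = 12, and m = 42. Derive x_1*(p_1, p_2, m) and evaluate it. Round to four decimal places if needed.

x_1* = 13.3412

MRS = MU_x_1/MU_x_2 = (3/4)·(x_2/x_1)^(0.25). Set equal to p_1/p_2.
Hence x_2/x_1 = ((4/3)·p_1/p_2)^(1/(0.25)), i.e. raised to the 4 power.
Substitute x_2 = (x_2/x_1)·x_1 into the budget: x_1* = m/(p_1 + p_2·(x_2/x_1)).
Numerically x_2/x_1 = 0.012346, so x_1* = 42/(3 + 12·0.012346) = 13.3412.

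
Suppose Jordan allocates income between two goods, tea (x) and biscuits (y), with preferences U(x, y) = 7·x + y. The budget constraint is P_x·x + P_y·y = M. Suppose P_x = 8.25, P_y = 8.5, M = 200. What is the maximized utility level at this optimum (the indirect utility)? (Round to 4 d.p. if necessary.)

Numerically: x* = 24.2424, y* = 0.
Utility at the optimum: U(24.2424, 0) = 169.697.

V = 169.697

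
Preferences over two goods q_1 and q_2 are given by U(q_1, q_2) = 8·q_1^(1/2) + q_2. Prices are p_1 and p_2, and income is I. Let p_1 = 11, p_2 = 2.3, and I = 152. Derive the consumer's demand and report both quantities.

MU_q_1 = 4/√q_1, MU_q_2 = 1. Tangency: 4/√q_1 = p_1/p_2.
Thus q_1* = (4·p_2/p_1)² — independent of I — with the rest of income spent on q_2.
Plugging in: q_1* = (4·2.3/11)² = 0.6995, q_2* = 62.7415.

q_1* = 0.6995, q_2* = 62.7415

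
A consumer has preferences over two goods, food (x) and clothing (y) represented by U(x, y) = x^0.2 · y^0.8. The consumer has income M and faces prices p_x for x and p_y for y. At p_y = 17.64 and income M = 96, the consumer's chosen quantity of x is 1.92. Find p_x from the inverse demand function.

p_x = 10

MU_x/MU_y = (0.2·y)/(0.8·x); tangency sets this equal to p_x/p_y.
So 0.2·p_y·y = 0.8·p_x·x; combined with the budget, a share 0.2 of income goes to x.
Demand: x*(p_x,p_y,M) = 0.2·M/p_x and y* = 0.8·M/p_y.
Set x* = 1.92 in the demand function and solve for p_x: p_x = 10.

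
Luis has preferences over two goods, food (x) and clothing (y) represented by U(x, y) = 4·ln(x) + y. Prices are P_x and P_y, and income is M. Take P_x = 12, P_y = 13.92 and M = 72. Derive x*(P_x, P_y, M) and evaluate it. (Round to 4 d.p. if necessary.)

Set MRS = P_x/P_y: (4/x)/1 = P_x/P_y.
So x*(P_x,P_y) = 4·P_y/P_x, independent of income; and y* = (M − 4·P_y)/P_y.
At the given prices: x* = 4·13.92/12 = 4.64.

x* = 4.64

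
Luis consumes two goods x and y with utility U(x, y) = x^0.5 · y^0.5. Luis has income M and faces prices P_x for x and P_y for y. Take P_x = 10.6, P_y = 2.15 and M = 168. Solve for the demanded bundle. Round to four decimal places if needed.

x* = 7.9245, y* = 39.0698

Tangency: MRS = y/x = P_x/P_y.
So 0.5·P_y·y = 0.5·P_x·x; combined with the budget, a share 0.5 of income goes to x.
Demand: x*(P_x,P_y,M) = 0.5·M/P_x and y* = 0.5·M/P_y.
At P_x=10.6, P_y=2.15, M=168: x* = 0.5·168/10.6 = 7.9245, y* = 39.0698.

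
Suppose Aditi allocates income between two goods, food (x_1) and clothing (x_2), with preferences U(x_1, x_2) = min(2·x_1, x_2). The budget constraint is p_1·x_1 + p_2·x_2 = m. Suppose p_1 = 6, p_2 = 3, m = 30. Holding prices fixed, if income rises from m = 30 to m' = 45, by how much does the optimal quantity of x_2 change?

Δx_2* = 2.5

With perfect complements, no substitution: consume in ratio x_1:x_2 = 1:2.
Budget: p_1·x_1 + p_2·2·x_1 = m, so (p_1 + 2·p_2)·x_1 = m.
Demand: x_1*(p_1,p_2,m) = m/(p_1 + 2·p_2), x_2* = 2·m/(p_1 + 2·p_2).
Here 6 + 2·3 = 12, giving x_2* = 5.
At m' = 45: x_2* = 7.5. Change: 7.5 − 5 = 2.5.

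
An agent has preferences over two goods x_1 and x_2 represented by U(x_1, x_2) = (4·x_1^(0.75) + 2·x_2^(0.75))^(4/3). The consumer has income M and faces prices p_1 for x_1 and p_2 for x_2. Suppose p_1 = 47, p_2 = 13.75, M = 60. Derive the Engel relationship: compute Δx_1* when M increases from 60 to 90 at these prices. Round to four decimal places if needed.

MU_x_1 ∝ 4·x_1^(-0.25), MU_x_2 ∝ 2·x_2^(-0.25), so MRS = 2·(x_2/x_1)^(0.25) = p_1/p_2.
Solve for the ratio: x_2/x_1 = [(1/2)·p_1/p_2]^(4).
With the ratio pinned down, the budget gives x_1* = M/(p_1 + p_2·(x_2/x_1)) and x_2* = (x_2/x_1)·x_1*.
Numerically x_2/x_1 = 8.532193, so x_1* = 60/(47 + 13.75·8.532193) = 0.3651.
At M' = 90: x_1* = 0.5477. Change: 0.5477 − 0.3651 = 0.1826.

Δx_1* = 0.1826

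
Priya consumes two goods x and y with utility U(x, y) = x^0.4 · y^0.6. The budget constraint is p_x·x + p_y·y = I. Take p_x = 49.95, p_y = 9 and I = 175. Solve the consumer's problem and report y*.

y* = 11.6667

Tangency: MRS = (2/3)·y/x = p_x/p_y.
So 0.4·p_y·y = 0.6·p_x·x; combined with the budget, a share 0.4 of income goes to x.
Demand: x*(p_x,p_y,I) = 0.4·I/p_x and y* = 0.6·I/p_y.
At p_x=49.95, p_y=9, I=175: y* = 0.6·175/9 = 11.6667.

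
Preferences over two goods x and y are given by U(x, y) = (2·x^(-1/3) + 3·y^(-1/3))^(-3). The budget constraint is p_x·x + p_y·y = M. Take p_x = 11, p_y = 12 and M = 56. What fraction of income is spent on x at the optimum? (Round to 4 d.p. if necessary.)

share on x = 0.4193

MU_x ∝ 2·x^(-4/3), MU_y ∝ 3·y^(-4/3), so MRS = (2/3)·(y/x)^(4/3) = p_x/p_y.
Hence y/x = ((3/2)·p_x/p_y)^(1/(4/3)), i.e. raised to the 0.75 power.
Substitute y = (y/x)·x into the budget: x* = M/(p_x + p_y·(y/x)).
Numerically y/x = 1.269776, so x* = 56/(11 + 12·1.269776) = 2.1344 and y* = 1.269776·2.1344 = 2.7102.
Expenditure on x: 11·2.1344 = 23.478; share = 0.4193.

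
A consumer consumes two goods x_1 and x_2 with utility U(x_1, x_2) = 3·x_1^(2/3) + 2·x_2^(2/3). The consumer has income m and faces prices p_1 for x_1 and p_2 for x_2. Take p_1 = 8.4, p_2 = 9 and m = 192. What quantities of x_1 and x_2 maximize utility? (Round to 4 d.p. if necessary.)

MU_x_1 ∝ 3·x_1^(-1/3), MU_x_2 ∝ 2·x_2^(-1/3), so MRS = (3/2)·(x_2/x_1)^(1/3) = p_1/p_2.
Solve for the ratio: x_2/x_1 = [(2/3)·p_1/p_2]^(3).
Substitute x_2 = (x_2/x_1)·x_1 into the budget: x_1* = m/(p_1 + p_2·(x_2/x_1)).
Numerically x_2/x_1 = 0.2409, so x_1* = 192/(8.4 + 9·0.2409) = 18.1679 and x_2* = 0.2409·18.1679 = 4.3766.

x_1* = 18.1679, x_2* = 4.3766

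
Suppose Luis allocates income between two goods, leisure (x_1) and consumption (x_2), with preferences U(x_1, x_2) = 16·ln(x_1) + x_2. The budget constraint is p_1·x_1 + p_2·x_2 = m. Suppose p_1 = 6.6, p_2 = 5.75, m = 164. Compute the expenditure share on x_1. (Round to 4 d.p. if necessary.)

share on x_1 = 0.561

Set MRS = p_1/p_2: (16/x_1)/1 = p_1/p_2.
So x_1*(p_1,p_2) = 16·p_2/p_1, independent of income; and x_2* = (m − 16·p_2)/p_2.
At the given prices: x_1* = 16·5.75/6.6 = 13.9394, and x_2* = 12.5217.
Expenditure on x_1: 6.6·13.9394 = 92; share = 0.561.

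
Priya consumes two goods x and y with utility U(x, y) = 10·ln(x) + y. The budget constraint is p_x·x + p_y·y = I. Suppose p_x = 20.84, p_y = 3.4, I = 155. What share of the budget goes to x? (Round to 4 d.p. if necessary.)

So x*(p_x,p_y) = 10·p_y/p_x, independent of income; and y* = (I − 10·p_y)/p_y.
At the given prices: x* = 10·3.4/20.84 = 1.6315, and y* = 35.5882.
Expenditure on x: 20.84·1.6315 = 34; share = 0.2194.

share on x = 0.2194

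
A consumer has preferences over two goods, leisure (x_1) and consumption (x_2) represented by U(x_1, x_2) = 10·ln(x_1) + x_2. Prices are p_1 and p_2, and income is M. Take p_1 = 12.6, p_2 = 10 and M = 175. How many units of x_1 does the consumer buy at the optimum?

So x_1*(p_1,p_2) = 10·p_2/p_1, independent of income; and x_2* = (M − 10·p_2)/p_2.
At the given prices: x_1* = 10·10/12.6 = 7.9365.

x_1* = 7.9365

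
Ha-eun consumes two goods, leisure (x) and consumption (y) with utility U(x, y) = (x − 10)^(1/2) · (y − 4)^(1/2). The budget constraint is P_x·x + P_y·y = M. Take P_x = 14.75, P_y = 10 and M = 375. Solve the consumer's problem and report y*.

y* = 13.375

Substituting into the budget: x* = 10 + 0.5·(M − 10·P_x − 4·P_y)/P_x, and y* = 4 + 0.5·(…)/P_y.
Discretionary income = 375 − 10·14.75 − 4·10 = 187.5; y* = 4 + 0.5·187.5/10 = 13.375.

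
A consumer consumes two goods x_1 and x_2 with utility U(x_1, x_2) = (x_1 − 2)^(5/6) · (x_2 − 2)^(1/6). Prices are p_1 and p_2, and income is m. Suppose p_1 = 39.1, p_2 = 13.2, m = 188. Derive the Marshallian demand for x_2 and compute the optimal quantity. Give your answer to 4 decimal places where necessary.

Let x_1' = x_1−2, x_2' = x_2−2. MRS = 5·x_2'/x_1' = p_1/p_2.
After buying the subsistence bundle (2, 2), a share 5/6 of the remaining income goes to x_1: x_1* = 2 + 5/6·(m − 2p_1 − 2p_2)/p_1.
Discretionary income = 188 − 2·39.1 − 2·13.2 = 83.4; x_2* = 2 + 1/6·83.4/13.2 = 3.053.

x_2* = 3.053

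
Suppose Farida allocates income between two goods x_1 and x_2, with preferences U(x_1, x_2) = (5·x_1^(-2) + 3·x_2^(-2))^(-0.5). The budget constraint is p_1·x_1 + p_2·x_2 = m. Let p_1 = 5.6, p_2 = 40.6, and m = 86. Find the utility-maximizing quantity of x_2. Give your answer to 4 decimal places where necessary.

x_2* = 1.609

From the CES first-order condition, (5/3)·(x_2/x_1)^(3) = p_1/p_2.
Solve for the ratio: x_2/x_1 = [(3/5)·p_1/p_2]^(1/3).
Substitute x_2 = (x_2/x_1)·x_1 into the budget: x_1* = m/(p_1 + p_2·(x_2/x_1)).
Numerically x_2/x_1 = 0.435784, so x_1* = 86/(5.6 + 40.6·0.435784) = 3.6921 and x_2* = 0.435784·3.6921 = 1.609.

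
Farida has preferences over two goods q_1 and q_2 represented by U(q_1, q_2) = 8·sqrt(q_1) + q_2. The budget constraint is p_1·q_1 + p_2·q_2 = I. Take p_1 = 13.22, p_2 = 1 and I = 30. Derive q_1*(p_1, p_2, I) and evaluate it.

q_1* = 0.0915

Solve: √q_1 = 4·p_2/p_1, so q_1*(p_1,p_2) = (4·p_2/p_1)², and q_2* = (I − p_1·q_1*)/p_2.
Plugging in: q_1* = (4·1/13.22)² = 0.0915.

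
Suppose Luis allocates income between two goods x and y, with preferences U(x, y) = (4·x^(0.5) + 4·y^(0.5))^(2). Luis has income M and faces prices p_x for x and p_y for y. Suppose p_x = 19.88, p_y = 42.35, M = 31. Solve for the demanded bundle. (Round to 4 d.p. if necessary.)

x* = 1.0612, y* = 0.2338

MU_x ∝ 4·x^(-0.5), MU_y ∝ 4·y^(-0.5), so MRS = (y/x)^(0.5) = p_x/p_y.
Solve for the ratio: y/x = [p_x/p_y]^(2).
With the ratio pinned down, the budget gives x* = M/(p_x + p_y·(y/x)) and y* = (y/x)·x*.
Numerically y/x = 0.220357, so x* = 31/(19.88 + 42.35·0.220357) = 1.0612 and y* = 0.220357·1.0612 = 0.2338.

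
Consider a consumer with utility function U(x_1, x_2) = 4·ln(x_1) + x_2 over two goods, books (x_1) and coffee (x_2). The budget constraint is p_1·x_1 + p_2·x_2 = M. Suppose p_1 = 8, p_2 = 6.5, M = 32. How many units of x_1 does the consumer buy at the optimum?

x_1* = 3.25

MU_x_1 = 4/x_1, MU_x_2 = 1. Tangency: 4/x_1 = p_1/p_2.
So x_1*(p_1,p_2) = 4·p_2/p_1, independent of income; and x_2* = (M − 4·p_2)/p_2.
At the given prices: x_1* = 4·6.5/8 = 3.25.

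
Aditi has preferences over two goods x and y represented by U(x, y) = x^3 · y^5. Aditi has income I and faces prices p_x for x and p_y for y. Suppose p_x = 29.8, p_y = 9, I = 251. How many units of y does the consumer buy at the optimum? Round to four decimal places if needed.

y* = 17.4306

MU_x/MU_y = (3·y)/(5·x); tangency sets this equal to p_x/p_y.
Rearranging, p_y·y = (5/3)·p_x·x. Substituting into the budget gives p_x·x·(1 + (5/3)) = I.
Demand: x*(p_x,p_y,I) = 0.375·I/p_x and y* = 0.625·I/p_y.
At p_x=29.8, p_y=9, I=251: y* = 0.625·251/9 = 17.4306.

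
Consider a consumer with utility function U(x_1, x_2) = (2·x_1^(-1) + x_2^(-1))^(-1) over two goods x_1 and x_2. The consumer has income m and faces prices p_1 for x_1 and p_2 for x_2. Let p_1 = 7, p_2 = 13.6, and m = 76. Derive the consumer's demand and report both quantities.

MU_x_1 ∝ 2·x_1^(-2), MU_x_2 ∝ x_2^(-2), so MRS = 2·(x_2/x_1)^(2) = p_1/p_2.
Hence x_2/x_1 = ((1/2)·p_1/p_2)^(1/(2)), i.e. raised to the 0.5 power.
Substitute x_2 = (x_2/x_1)·x_1 into the budget: x_1* = m/(p_1 + p_2·(x_2/x_1)).
Numerically x_2/x_1 = 0.5073, so x_1* = 76/(7 + 13.6·0.5073) = 5.4679 and x_2* = 0.5073·5.4679 = 2.7739.

x_1* = 5.4679, x_2* = 2.7739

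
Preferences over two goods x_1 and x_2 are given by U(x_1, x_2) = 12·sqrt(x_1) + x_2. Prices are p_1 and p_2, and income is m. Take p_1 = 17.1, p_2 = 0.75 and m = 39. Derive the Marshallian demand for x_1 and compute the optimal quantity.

x_1* = 0.0693

Utility is quasi-linear in x_2; the FOC for x_1 is 6/√x_1 = p_1/p_2.
Solve: √x_1 = 6·p_2/p_1, so x_1*(p_1,p_2) = (6·p_2/p_1)², and x_2* = (m − p_1·x_1*)/p_2.
Plugging in: x_1* = (6·0.75/17.1)² = 0.0693.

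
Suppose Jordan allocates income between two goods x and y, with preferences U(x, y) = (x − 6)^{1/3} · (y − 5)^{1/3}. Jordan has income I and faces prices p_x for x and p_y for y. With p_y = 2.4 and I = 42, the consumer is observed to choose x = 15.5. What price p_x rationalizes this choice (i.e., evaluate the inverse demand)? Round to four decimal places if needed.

Let x' = x−6, y' = y−5. MRS = y'/x' = p_x/p_y.
After buying the subsistence bundle (6, 5), a share 0.5 of the remaining income goes to x: x* = 6 + 0.5·(I − 6p_x − 5p_y)/p_x.
Set x* = 15.5 in the demand function and solve for p_x: p_x = 1.2.

p_x = 1.2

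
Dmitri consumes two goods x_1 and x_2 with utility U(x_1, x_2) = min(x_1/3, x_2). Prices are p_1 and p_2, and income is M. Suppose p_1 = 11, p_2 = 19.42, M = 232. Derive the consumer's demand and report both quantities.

Demand: x_1*(p_1,p_2,M) = 3·M/(3·p_1 + p_2), x_2* = M/(3·p_1 + p_2).
Here 3·11 + 19.42 = 52.42, giving x_1* = 13.2774 and x_2* = 4.4258.

x_1* = 13.2774, x_2* = 4.4258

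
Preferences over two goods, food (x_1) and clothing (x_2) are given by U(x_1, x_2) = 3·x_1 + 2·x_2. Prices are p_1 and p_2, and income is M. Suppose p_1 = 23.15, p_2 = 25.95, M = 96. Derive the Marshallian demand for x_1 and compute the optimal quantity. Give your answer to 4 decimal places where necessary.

Numerically: x_1* = 4.1469, x_2* = 0.

x_1* = 4.1469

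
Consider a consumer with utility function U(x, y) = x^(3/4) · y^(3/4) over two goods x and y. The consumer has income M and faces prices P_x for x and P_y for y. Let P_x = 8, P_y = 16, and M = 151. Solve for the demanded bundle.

MU_x/MU_y = (0.75·y)/(0.75·x); tangency sets this equal to P_x/P_y.
Rearranging, P_y·y = P_x·x. Substituting into the budget gives P_x·x·(1 + 1) = M.
Demand: x*(P_x,P_y,M) = 0.5·M/P_x and y* = 0.5·M/P_y.
At P_x=8, P_y=16, M=151: x* = 0.5·151/8 = 9.4375, y* = 4.7188.

x* = 9.4375, y* = 4.7188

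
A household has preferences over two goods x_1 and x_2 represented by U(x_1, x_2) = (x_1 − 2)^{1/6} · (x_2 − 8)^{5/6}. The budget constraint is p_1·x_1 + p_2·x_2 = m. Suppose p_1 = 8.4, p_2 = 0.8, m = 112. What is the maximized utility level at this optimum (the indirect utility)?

After buying the subsistence bundle (2, 8), a share 1/6 of the remaining income goes to x_1: x_1* = 2 + 1/6·(m − 2p_1 − 8p_2)/p_1.
Discretionary income = 112 − 2·8.4 − 8·0.8 = 88.8; x_1* = 2 + 1/6·88.8/8.4 = 3.7619; x_2* = 8 + 5/6·88.8/0.8 = 100.5.
Utility at the optimum: U(3.7619, 100.5) = 47.8023.

V = 47.8023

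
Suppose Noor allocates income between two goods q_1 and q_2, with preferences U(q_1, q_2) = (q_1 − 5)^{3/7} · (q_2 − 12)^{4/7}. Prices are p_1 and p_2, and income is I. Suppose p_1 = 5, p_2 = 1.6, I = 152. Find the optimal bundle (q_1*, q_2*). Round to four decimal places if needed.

This is Cobb-Douglas in (q_1−5, q_2−12): tangency gives 3/7·p_2·(q_2−12) = 4/7·p_1·(q_1−5).
After buying the subsistence bundle (5, 12), a share 3/7 of the remaining income goes to q_1: q_1* = 5 + 3/7·(I − 5p_1 − 12p_2)/p_1.
Discretionary income = 152 − 5·5 − 12·1.6 = 107.8; q_1* = 5 + 3/7·107.8/5 = 14.24; q_2* = 12 + 4/7·107.8/1.6 = 50.5.

q_1* = 14.24, q_2* = 50.5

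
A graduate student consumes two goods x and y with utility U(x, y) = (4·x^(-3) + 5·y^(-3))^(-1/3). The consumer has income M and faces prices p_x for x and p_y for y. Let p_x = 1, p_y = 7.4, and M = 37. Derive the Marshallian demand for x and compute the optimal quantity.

x* = 6.4414

From the CES first-order condition, (4/5)·(y/x)^(4) = p_x/p_y.
Solve for the ratio: y/x = [(5/4)·p_x/p_y]^(0.25).
Substitute y = (y/x)·x into the budget: x* = M/(p_x + p_y·(y/x)).
Numerically y/x = 0.641091, so x* = 37/(1 + 7.4·0.641091) = 6.4414.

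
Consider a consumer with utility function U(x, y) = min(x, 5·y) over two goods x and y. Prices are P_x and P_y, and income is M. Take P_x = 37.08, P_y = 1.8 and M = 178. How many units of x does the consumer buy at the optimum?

With perfect complements, no substitution: consume in ratio x:y = 5:1.
Budget: P_x·x + P_y·(1/5)·x = M, so (5·P_x + P_y)·x = 5·M.
Demand: x*(P_x,P_y,M) = 5·M/(5·P_x + P_y), y* = M/(5·P_x + P_y).
Here 5·37.08 + 1.8 = 187.2, giving x* = 4.7543.

x* = 4.7543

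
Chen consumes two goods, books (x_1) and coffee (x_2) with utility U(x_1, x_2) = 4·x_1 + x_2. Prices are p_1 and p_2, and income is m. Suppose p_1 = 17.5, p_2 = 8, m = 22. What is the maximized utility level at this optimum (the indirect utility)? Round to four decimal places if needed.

Perfect substitutes: compare marginal utility per dollar. 4/p_1 vs 1/p_2 → 0.2286 vs 0.125.
x_1 gives more utility per dollar, so spend all income on x_1: x_1* = m/p_1, x_2* = 0.
Numerically: x_1* = 1.2571, x_2* = 0.
Utility at the optimum: U(1.2571, 0) = 5.0286.

V = 5.0286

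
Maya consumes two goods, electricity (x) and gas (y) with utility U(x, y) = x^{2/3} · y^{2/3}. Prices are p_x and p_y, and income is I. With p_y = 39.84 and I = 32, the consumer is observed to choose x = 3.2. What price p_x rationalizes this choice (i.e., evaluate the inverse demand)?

p_x = 5

The MRS is y/x. Set MRS = p_x/p_y.
So 2/3·p_y·y = 2/3·p_x·x; combined with the budget, a share 0.5 of income goes to x.
Demand: x*(p_x,p_y,I) = 0.5·I/p_x and y* = 0.5·I/p_y.
Set x* = 3.2 in the demand function and solve for p_x: p_x = 5.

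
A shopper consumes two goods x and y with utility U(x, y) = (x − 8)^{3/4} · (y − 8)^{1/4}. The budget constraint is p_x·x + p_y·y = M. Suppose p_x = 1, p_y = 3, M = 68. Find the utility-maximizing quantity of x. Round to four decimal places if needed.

x* = 35

Let x' = x−8, y' = y−8. MRS = 3·y'/x' = p_x/p_y.
Substituting into the budget: x* = 8 + 0.75·(M − 8·p_x − 8·p_y)/p_x, and y* = 8 + 0.25·(…)/p_y.
Discretionary income = 68 − 8·1 − 8·3 = 36; x* = 8 + 0.75·36/1 = 35.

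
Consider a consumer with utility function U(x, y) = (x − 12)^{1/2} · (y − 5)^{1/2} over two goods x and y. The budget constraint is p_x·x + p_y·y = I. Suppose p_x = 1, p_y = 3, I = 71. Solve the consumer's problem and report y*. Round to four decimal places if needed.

This is Cobb-Douglas in (x−12, y−5): tangency gives 0.5·p_y·(y−5) = 0.5·p_x·(x−12).
Substituting into the budget: x* = 12 + 0.5·(I − 12·p_x − 5·p_y)/p_x, and y* = 5 + 0.5·(…)/p_y.
Discretionary income = 71 − 12·1 − 5·3 = 44; y* = 5 + 0.5·44/3 = 12.3333.

y* = 12.3333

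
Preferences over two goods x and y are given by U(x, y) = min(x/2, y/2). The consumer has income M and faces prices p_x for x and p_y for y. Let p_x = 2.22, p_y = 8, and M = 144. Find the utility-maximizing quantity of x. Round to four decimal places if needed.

With perfect complements, no substitution: consume in ratio x:y = 2:2.
Budget: p_x·x + p_y·x = M, so (2·p_x + 2·p_y)·x = 2·M.
Demand: x*(p_x,p_y,M) = 2·M/(2·p_x + 2·p_y), y* = 2·M/(2·p_x + 2·p_y).
Here 2·2.22 + 2·8 = 20.44, giving x* = 14.09.

x* = 14.09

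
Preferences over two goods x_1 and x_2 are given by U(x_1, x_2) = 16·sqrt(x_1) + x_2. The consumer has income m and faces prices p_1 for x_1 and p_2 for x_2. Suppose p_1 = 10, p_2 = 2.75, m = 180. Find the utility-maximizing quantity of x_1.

x_1* = 4.84

Utility is quasi-linear in x_2; the FOC for x_1 is 8/√x_1 = p_1/p_2.
Thus x_1* = (8·p_2/p_1)² — independent of m — with the rest of income spent on x_2.
Plugging in: x_1* = (8·2.75/10)² = 4.84.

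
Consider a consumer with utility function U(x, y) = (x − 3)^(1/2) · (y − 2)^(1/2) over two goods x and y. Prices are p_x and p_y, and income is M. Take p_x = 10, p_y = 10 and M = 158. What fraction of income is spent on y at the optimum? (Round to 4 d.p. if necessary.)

This is Cobb-Douglas in (x−3, y−2): tangency gives 0.5·p_y·(y−2) = 0.5·p_x·(x−3).
Substituting into the budget: x* = 3 + 0.5·(M − 3·p_x − 2·p_y)/p_x, and y* = 2 + 0.5·(…)/p_y.
Discretionary income = 158 − 3·10 − 2·10 = 108; x* = 3 + 0.5·108/10 = 8.4; y* = 2 + 0.5·108/10 = 7.4.
Expenditure on y: 10·7.4 = 74; share = 0.4684.

share on y = 0.4684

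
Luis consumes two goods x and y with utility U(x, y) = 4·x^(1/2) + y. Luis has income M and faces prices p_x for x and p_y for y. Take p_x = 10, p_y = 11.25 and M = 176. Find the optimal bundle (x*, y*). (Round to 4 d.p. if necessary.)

x* = 5.0625, y* = 11.1444

MU_x = 2/√x, MU_y = 1. Tangency: 2/√x = p_x/p_y.
Thus x* = (2·p_y/p_x)² — independent of M — with the rest of income spent on y.
Plugging in: x* = (2·11.25/10)² = 5.0625, y* = 11.1444.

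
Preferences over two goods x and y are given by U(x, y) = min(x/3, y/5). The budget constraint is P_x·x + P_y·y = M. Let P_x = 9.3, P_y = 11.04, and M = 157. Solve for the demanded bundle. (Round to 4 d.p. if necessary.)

Demand: x*(P_x,P_y,M) = 3·M/(3·P_x + 5·P_y), y* = 5·M/(3·P_x + 5·P_y).
Here 3·9.3 + 5·11.04 = 83.1, giving x* = 5.6679 and y* = 9.4465.

x* = 5.6679, y* = 9.4465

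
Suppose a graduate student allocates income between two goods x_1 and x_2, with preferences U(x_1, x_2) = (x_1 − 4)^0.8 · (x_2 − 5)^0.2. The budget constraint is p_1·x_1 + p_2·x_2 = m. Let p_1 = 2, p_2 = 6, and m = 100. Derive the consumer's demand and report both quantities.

x_1* = 28.8, x_2* = 7.0667

Let x_1' = x_1−4, x_2' = x_2−5. MRS = 4·x_2'/x_1' = p_1/p_2.
Substituting into the budget: x_1* = 4 + 0.8·(m − 4·p_1 − 5·p_2)/p_1, and x_2* = 5 + 0.2·(…)/p_2.
Discretionary income = 100 − 4·2 − 5·6 = 62; x_1* = 4 + 0.8·62/2 = 28.8; x_2* = 5 + 0.2·62/6 = 7.0667.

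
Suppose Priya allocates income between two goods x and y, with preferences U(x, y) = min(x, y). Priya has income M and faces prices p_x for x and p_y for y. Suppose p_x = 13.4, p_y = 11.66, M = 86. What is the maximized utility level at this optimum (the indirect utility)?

V = 3.4318

With perfect complements, no substitution: consume in ratio x:y = 1:1.
Budget: p_x·x + p_y·x = M, so (p_x + p_y)·x = M.
Demand: x*(p_x,p_y,M) = M/(p_x + p_y), y* = M/(p_x + p_y).
Here 13.4 + 11.66 = 25.06, giving x* = 3.4318 and y* = 3.4318.
Utility at the optimum: U(3.4318, 3.4318) = 3.4318.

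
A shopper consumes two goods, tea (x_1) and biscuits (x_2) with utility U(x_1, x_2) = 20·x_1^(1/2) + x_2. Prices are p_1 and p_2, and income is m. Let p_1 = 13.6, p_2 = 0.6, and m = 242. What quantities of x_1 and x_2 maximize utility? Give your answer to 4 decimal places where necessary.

MU_x_1 = 10/√x_1, MU_x_2 = 1. Tangency: 10/√x_1 = p_1/p_2.
Solve: √x_1 = 10·p_2/p_1, so x_1*(p_1,p_2) = (10·p_2/p_1)², and x_2* = (m − p_1·x_1*)/p_2.
Plugging in: x_1* = (10·0.6/13.6)² = 0.1946, x_2* = 398.9216.

x_1* = 0.1946, x_2* = 398.9216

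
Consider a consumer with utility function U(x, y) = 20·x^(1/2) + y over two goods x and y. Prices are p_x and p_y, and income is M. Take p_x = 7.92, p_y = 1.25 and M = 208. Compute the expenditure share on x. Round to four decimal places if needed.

share on x = 0.0948

Utility is quasi-linear in y; the FOC for x is 10/√x = p_x/p_y.
Thus x* = (10·p_y/p_x)² — independent of M — with the rest of income spent on y.
Plugging in: x* = (10·1.25/7.92)² = 2.491, y* = 150.6172.
Expenditure on x: 7.92·2.491 = 19.7285; share = 0.0948.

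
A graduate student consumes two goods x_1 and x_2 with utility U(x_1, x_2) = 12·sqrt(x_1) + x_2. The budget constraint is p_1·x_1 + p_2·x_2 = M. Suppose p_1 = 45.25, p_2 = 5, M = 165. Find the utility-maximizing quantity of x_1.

Plugging in: x_1* = (6·5/45.25)² = 0.4395.

x_1* = 0.4395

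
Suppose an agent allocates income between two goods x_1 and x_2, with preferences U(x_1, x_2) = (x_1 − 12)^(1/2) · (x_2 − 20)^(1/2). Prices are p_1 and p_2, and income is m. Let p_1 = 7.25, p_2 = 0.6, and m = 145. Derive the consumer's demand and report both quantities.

Substituting into the budget: x_1* = 12 + 0.5·(m − 12·p_1 − 20·p_2)/p_1, and x_2* = 20 + 0.5·(…)/p_2.
Discretionary income = 145 − 12·7.25 − 20·0.6 = 46; x_1* = 12 + 0.5·46/7.25 = 15.1724; x_2* = 20 + 0.5·46/0.6 = 58.3333.

x_1* = 15.1724, x_2* = 58.3333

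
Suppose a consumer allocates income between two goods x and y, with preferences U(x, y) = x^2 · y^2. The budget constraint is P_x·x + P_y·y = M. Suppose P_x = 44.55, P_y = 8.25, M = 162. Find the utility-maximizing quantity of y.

MU_x/MU_y = (2·y)/(2·x); tangency sets this equal to P_x/P_y.
Rearranging, P_y·y = P_x·x. Substituting into the budget gives P_x·x·(1 + 1) = M.
Demand: x*(P_x,P_y,M) = 0.5·M/P_x and y* = 0.5·M/P_y.
At P_x=44.55, P_y=8.25, M=162: y* = 0.5·162/8.25 = 9.8182.

y* = 9.8182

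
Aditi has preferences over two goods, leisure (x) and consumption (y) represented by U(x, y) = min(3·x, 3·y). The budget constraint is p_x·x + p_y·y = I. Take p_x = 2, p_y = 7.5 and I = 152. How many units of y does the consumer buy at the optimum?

y* = 16

Leontief preferences: the optimum is at the kink where x/3 = y/3, i.e. y = x.
Budget: p_x·x + p_y·x = I, so (3·p_x + 3·p_y)·x = 3·I.
Demand: x*(p_x,p_y,I) = 3·I/(3·p_x + 3·p_y), y* = 3·I/(3·p_x + 3·p_y).
Here 3·2 + 3·7.5 = 28.5, giving y* = 16.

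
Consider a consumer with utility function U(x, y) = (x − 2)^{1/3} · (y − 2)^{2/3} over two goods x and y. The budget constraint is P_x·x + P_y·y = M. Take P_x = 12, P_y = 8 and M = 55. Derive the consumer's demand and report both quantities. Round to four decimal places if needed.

Let x' = x−2, y' = y−2. MRS = (1/2)·y'/x' = P_x/P_y.
After buying the subsistence bundle (2, 2), a share 1/3 of the remaining income goes to x: x* = 2 + 1/3·(M − 2P_x − 2P_y)/P_x.
Discretionary income = 55 − 2·12 − 2·8 = 15; x* = 2 + 1/3·15/12 = 2.4167; y* = 2 + 2/3·15/8 = 3.25.

x* = 2.4167, y* = 3.25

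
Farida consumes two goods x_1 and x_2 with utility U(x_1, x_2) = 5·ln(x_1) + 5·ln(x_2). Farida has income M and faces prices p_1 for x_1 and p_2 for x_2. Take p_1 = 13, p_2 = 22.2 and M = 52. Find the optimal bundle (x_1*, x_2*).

MU_x_1/MU_x_2 = (5·x_2)/(5·x_1); tangency sets this equal to p_1/p_2.
Rearranging, p_2·x_2 = p_1·x_1. Substituting into the budget gives p_1·x_1·(1 + 1) = M.
Demand: x_1*(p_1,p_2,M) = 0.5·M/p_1 and x_2* = 0.5·M/p_2.
At p_1=13, p_2=22.2, M=52: x_1* = 0.5·52/13 = 2, x_2* = 1.1712.

x_1* = 2, x_2* = 1.1712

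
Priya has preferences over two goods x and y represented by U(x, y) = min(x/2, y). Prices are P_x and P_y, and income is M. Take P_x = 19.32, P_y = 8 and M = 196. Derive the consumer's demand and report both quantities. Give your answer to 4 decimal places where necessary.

With perfect complements, no substitution: consume in ratio x:y = 2:1.
Budget: P_x·x + P_y·(1/2)·x = M, so (2·P_x + P_y)·x = 2·M.
Demand: x*(P_x,P_y,M) = 2·M/(2·P_x + P_y), y* = M/(2·P_x + P_y).
Here 2·19.32 + 8 = 46.64, giving x* = 8.4048 and y* = 4.2024.

x* = 8.4048, y* = 4.2024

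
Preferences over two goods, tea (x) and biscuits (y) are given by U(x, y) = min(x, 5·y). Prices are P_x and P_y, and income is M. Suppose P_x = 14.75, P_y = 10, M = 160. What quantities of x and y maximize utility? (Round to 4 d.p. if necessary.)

x* = 9.5522, y* = 1.9104

Leontief preferences: the optimum is at the kink where x/5 = y/1, i.e. y = (1/5)·x.
Budget: P_x·x + P_y·(1/5)·x = M, so (5·P_x + P_y)·x = 5·M.
Demand: x*(P_x,P_y,M) = 5·M/(5·P_x + P_y), y* = M/(5·P_x + P_y).
Here 5·14.75 + 10 = 83.75, giving x* = 9.5522 and y* = 1.9104.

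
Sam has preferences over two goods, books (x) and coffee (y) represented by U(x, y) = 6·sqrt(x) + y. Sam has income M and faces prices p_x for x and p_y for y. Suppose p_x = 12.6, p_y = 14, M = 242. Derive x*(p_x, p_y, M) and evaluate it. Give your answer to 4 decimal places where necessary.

x* = 11.1111

Solve: √x = 3·p_y/p_x, so x*(p_x,p_y) = (3·p_y/p_x)², and y* = (M − p_x·x*)/p_y.
Plugging in: x* = (3·14/12.6)² = 11.1111.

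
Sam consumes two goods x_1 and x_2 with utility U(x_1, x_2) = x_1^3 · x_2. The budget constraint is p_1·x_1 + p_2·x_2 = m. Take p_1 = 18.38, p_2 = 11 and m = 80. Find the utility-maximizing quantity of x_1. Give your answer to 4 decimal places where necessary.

Tangency: MRS = 3·x_2/x_1 = p_1/p_2.
Rearranging, p_2·x_2 = (1/3)·p_1·x_1. Substituting into the budget gives p_1·x_1·(1 + (1/3)) = m.
Demand: x_1*(p_1,p_2,m) = 0.75·m/p_1 and x_2* = 0.25·m/p_2.
At p_1=18.38, p_2=11, m=80: x_1* = 0.75·80/18.38 = 3.2644.

x_1* = 3.2644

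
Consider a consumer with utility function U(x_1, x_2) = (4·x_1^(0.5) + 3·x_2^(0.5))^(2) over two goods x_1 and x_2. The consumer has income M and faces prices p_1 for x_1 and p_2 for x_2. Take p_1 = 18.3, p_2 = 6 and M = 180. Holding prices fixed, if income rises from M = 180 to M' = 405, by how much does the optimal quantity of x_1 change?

MRS = MU_x_1/MU_x_2 = (4/3)·(x_2/x_1)^(0.5). Set equal to p_1/p_2.
Solve for the ratio: x_2/x_1 = [(3/4)·p_1/p_2]^(2).
Substitute x_2 = (x_2/x_1)·x_1 into the budget: x_1* = M/(p_1 + p_2·(x_2/x_1)).
Numerically x_2/x_1 = 5.232656, so x_1* = 180/(18.3 + 6·5.232656) = 3.622.
At M' = 405: x_1* = 8.1496. Change: 8.1496 − 3.622 = 4.5275.

Δx_1* = 4.5275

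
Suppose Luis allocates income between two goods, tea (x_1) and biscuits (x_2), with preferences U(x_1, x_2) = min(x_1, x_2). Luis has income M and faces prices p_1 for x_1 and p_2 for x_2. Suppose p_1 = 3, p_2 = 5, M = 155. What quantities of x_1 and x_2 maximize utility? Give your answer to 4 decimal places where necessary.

With perfect complements, no substitution: consume in ratio x_1:x_2 = 1:1.
Budget: p_1·x_1 + p_2·x_1 = M, so (p_1 + p_2)·x_1 = M.
Demand: x_1*(p_1,p_2,M) = M/(p_1 + p_2), x_2* = M/(p_1 + p_2).
Here 3 + 5 = 8, giving x_1* = 19.375 and x_2* = 19.375.

x_1* = 19.375, x_2* = 19.375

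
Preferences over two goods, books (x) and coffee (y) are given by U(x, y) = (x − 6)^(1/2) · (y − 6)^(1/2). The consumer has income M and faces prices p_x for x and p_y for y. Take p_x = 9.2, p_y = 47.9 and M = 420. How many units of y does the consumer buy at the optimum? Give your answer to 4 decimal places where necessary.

y* = 6.8079

MRS = (y−6)/(x−6). Tangency with p_x/p_y gives y−6 = (p_x/p_y)·(x−6).
After buying the subsistence bundle (6, 6), a share 0.5 of the remaining income goes to x: x* = 6 + 0.5·(M − 6p_x − 6p_y)/p_x.
Discretionary income = 420 − 6·9.2 − 6·47.9 = 77.4; y* = 6 + 0.5·77.4/47.9 = 6.8079.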